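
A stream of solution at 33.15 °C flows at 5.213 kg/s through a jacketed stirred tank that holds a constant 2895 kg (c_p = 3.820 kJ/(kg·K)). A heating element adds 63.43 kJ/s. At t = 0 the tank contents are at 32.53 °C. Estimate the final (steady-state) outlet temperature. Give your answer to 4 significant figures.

36.34 °C

First-law balance (no shaft work): M c_p dT/dt = ṁ c_p (T_in − T) + 63.43.
At steady state dT/dt = 0 ⇒ T_ss = T_in + Q̇/(ṁ c_p) = 33.15 + 63.43/(5.213·3.820) = 36.3353 °C.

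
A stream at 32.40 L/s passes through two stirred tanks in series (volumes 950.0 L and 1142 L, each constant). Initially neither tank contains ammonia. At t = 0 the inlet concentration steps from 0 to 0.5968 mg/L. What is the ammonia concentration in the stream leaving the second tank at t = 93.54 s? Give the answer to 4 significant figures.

0.4685 mg/L

Species balance on tank i: dCᵢ/dt = (Cᵢ₋₁ − Cᵢ)/τᵢ with τᵢ = Vᵢ/Q.
τ₁ = 950.0/32.40 = 29.3210 s; τ₂ = 1142/32.40 = 35.2469 s.
Tank 1: C₁ = C_in(1 − e^(−t/τ₁)). Tank 2 (τ₁ ≠ τ₂): C₂ = C_in[1 − (τ₁ e^(−t/τ₁) − τ₂ e^(−t/τ₂))/(τ₁ − τ₂)].
At t = 93.54: e^(−t/τ₁) = 0.0411634, e^(−t/τ₂) = 0.0703798.
C₂ = 0.5968·[1 − (29.3210·0.0411634 − 35.2469·0.0703798)/(-5.92593)] = 0.5968·0.785060 = 0.468524 mg/L.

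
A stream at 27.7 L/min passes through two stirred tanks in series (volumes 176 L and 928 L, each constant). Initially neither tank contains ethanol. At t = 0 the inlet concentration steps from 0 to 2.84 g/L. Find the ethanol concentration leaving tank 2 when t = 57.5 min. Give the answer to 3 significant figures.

2.21 g/L

Species balance on tank i: dCᵢ/dt = (Cᵢ₋₁ − Cᵢ)/τᵢ with τᵢ = Vᵢ/Q.
τ₁ = 176/27.7 = 6.3538 min; τ₂ = 928/27.7 = 33.502 min.
Solving the cascade with C₁(0)=C₂(0)=0 gives C₂(t) = C_in[1 − (τ₁ e^(−t/τ₁) − τ₂ e^(−t/τ₂))/(τ₁ − τ₂)].
At t = 57.5: e^(−t/τ₁) = 0.00011742, e^(−t/τ₂) = 0.17973.
C₂ = 2.84·[1 − (6.3538·0.00011742 − 33.502·0.17973)/(-27.148)] = 2.84·0.77824 = 2.2102 g/L.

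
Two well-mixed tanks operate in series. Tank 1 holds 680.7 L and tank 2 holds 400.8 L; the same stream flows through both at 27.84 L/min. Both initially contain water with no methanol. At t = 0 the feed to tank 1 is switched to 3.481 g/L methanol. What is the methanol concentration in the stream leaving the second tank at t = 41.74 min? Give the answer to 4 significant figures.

Species balance on tank i: dCᵢ/dt = (Cᵢ₋₁ − Cᵢ)/τᵢ with τᵢ = Vᵢ/Q.
τ₁ = 680.7/27.84 = 24.4504 min; τ₂ = 400.8/27.84 = 14.3966 min.
Tank 1: C₁ = C_in(1 − e^(−t/τ₁)). Tank 2 (τ₁ ≠ τ₂): C₂ = C_in[1 − (τ₁ e^(−t/τ₁) − τ₂ e^(−t/τ₂))/(τ₁ − τ₂)].
At t = 41.74: e^(−t/τ₁) = 0.181386, e^(−t/τ₂) = 0.0550615.
C₂ = 3.481·[1 − (24.4504·0.181386 − 14.3966·0.0550615)/(10.0539)] = 3.481·0.637725 = 2.21992 g/L.

2.220 g/L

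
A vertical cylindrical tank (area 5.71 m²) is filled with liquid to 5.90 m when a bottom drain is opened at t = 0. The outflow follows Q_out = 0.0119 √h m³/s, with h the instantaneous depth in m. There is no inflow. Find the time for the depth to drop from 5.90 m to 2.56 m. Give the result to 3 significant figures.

796 s

With no inflow, A dh/dt = −0.0119 √h.
∫ h^(−1/2) dh = −(0.0119/A) ∫ dt, giving 2√h = 2√h₀ − (0.0119/A) t.
t = 2A(√h₀ − √h)/0.0119 = 2·5.71·(√5.90 − √2.56)/0.0119
  = 11.420 × (2.4290 − 1.6000) / 0.0119 = 795.55 s.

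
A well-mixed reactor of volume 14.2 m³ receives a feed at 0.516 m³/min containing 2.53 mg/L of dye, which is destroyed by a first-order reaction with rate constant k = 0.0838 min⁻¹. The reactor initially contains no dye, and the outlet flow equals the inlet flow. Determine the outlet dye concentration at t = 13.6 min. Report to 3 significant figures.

Accumulation = in − out − consumed: V dC/dt = Q C_in − Q C − k V C.
This is linear with rate a = Q/V + k = 0.12014 min⁻¹.
C_ss = Q C_in/(Q + kV) = 0.76525 mg/L; C(t) = C_ss + (C₀ − C_ss) e^(−a t).
C(13.6) = 0.76525 + (-0.76525)·e^(−0.12014·13.6) = 0.76525 + (-0.76525)·0.19517 = 0.61589 mg/L.

0.616 mg/L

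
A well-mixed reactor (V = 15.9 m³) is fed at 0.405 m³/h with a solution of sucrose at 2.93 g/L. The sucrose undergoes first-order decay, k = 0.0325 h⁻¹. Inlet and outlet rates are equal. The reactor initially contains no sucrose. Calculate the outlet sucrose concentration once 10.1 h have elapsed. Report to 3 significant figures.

Accumulation = in − out − consumed: V dC/dt = Q C_in − Q C − k V C.
This is linear with rate a = Q/V + k = 0.057972 h⁻¹.
C_ss = Q C_in/(Q + kV) = 1.2874 g/L; C(t) = C_ss + (C₀ − C_ss) e^(−a t).
C(10.1) = 1.2874 + (-1.2874)·e^(−0.057972·10.1) = 1.2874 + (-1.2874)·0.55682 = 0.57055 g/L.

0.571 g/L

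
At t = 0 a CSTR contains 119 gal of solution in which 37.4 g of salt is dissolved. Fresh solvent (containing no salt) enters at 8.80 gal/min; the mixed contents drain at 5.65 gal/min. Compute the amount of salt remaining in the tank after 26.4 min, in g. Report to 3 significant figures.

Let m(t) be the amount of salt. Volume: V(t) = V₀ + (Q_in − Q_out) t = 119 + 3.1500 t; V(26.4) = 202.16 gal.
No salt enters, so dm/dt = −Q_out · (m/V).
dm/m = −Q_out dt/(V₀ + 3.1500 t); integrating gives ln(m/m₀) = −(Q_out/(Q_in−Q_out)) ln(V/V₀).
m = m₀ (V₀/V)^(Q_out/(Q_in−Q_out)) = 37.4 × (119/202.16)^(1.7937) = 14.457 g.

14.5 g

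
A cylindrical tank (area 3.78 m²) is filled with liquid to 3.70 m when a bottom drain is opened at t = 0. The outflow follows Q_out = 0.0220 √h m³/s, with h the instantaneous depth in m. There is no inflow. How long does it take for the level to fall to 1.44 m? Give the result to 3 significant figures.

With no inflow, A dh/dt = −0.0220 √h.
∫ h^(−1/2) dh = −(0.0220/A) ∫ dt, giving 2√h = 2√h₀ − (0.0220/A) t.
t = 2A(√h₀ − √h)/0.0220 = 2·3.78·(√3.70 − √1.44)/0.0220
  = 7.5600 × (1.9235 − 1.2000) / 0.0220 = 248.63 s.

249 s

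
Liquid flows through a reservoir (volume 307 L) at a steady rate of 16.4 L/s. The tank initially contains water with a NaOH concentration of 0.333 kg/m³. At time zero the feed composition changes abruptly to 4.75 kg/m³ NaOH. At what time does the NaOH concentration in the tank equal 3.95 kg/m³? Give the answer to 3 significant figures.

Species balance: V dC/dt = Q(C_in − C) ⇒ τ = V/Q = 18.720 s.
C(t) = C_in + (C₀ − C_in) e^(−t/τ). Set C = 3.95 and solve for t:
e^(−t/τ) = (C − C_in)/(C₀ − C_in) = (3.95 − 4.75)/(0.333 − 4.75) = 0.18112
t = −τ ln(…) = 18.720 × 1.7086 = 31.984 s.

32.0 s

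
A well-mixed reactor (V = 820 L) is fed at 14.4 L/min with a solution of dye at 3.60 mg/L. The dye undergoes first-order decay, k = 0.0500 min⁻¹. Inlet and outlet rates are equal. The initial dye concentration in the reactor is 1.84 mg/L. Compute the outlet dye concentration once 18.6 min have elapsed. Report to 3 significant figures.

1.19 mg/L

V dC/dt = Q(C_in − C) − k V C.
dC/dt = (Q/V) C_in − (Q/V + k) C; effective rate a = Q/V + k = 0.017561 + 0.0500 = 0.067561 min⁻¹.
C_ss = Q C_in/(Q + kV) = 0.93574 mg/L; C(t) = C_ss + (C₀ − C_ss) e^(−a t).
C(18.6) = 0.93574 + (0.90426)·e^(−0.067561·18.6) = 0.93574 + (0.90426)·0.28461 = 1.1931 mg/L.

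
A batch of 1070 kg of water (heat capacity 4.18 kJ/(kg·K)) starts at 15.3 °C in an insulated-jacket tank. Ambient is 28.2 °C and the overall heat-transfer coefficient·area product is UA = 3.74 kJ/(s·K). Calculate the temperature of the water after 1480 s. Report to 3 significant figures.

Energy balance: M c_p dT/dt = −UA(T − T_amb).
dT/dt = (T_ss − T)/τ with T_ss = T_amb = 28.200 °C, τ = M c_p/UA = 1070·4.18/3.74 = 1195.9 s.
Integrating: T(t) = T_ss + (T₀ − T_ss) e^(−t/τ).
T(1480) = 28.200 + (-12.900)·0.29009 = 24.458 °C.

24.5 °C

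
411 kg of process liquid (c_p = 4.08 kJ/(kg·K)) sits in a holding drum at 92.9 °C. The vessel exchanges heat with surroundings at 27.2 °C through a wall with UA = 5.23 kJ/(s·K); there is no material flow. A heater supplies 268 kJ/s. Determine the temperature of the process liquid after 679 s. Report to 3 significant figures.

80.2 °C

M c_p dT/dt = −UA(T − T_amb) + Q̇.
dT/dt = (T_ss − T)/τ with T_ss = T_amb + Q̇/UA = 27.2 + 268/5.23 = 78.443 °C, τ = M c_p/UA = 411·4.08/5.23 = 320.63 s.
This is linear first-order; T(t) = T_ss + (T₀ − T_ss) e^(−t/τ).
T(679) = 78.443 + (14.457)·0.12031 = 80.182 °C.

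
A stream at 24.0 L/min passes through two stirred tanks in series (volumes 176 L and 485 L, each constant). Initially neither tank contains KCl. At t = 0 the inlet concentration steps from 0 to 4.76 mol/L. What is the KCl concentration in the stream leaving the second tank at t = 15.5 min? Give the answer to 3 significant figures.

1.62 mol/L

Time constants: τᵢ = Vᵢ/Q for each well-mixed tank.
τ₁ = 176/24.0 = 7.3333 min; τ₂ = 485/24.0 = 20.208 min.
Tank 1: C₁ = C_in(1 − e^(−t/τ₁)). Tank 2 (τ₁ ≠ τ₂): C₂ = C_in[1 − (τ₁ e^(−t/τ₁) − τ₂ e^(−t/τ₂))/(τ₁ − τ₂)].
At t = 15.5: e^(−t/τ₁) = 0.12080, e^(−t/τ₂) = 0.46440.
C₂ = 4.76·[1 − (7.3333·0.12080 − 20.208·0.46440)/(-12.875)] = 4.76·0.33989 = 1.6179 mol/L.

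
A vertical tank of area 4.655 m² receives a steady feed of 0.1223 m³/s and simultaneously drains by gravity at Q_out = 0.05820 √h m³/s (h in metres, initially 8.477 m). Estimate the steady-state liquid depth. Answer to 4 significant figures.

Mass balance (ρ constant): A dh/dt = Q_in − 0.05820 √h. At steady state dh/dt = 0:
Q_in = 0.05820 √h_ss ⇒ √h_ss = 0.1223/0.05820 = 2.10137.
h_ss = 2.10137² = 4.41578 m. (Since h₀ = 8.477 m > h_ss, the level will fall toward this value.)

4.416 m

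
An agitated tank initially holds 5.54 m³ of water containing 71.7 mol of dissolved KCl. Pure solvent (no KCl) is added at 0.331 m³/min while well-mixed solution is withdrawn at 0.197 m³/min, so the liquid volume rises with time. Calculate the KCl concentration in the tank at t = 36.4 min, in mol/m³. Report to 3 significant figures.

2.72 mol/m³

Total volume: dV/dt = Q_in − Q_out = 0.13400 m³/min, so V(t) = 5.54 + 0.13400 t and V(36.4) = 10.418 m³.
Solute balance: dm/dt = 0 − Q_out C = −Q_out m/V(t).
Separate: dm/m = −Q_out dt/V(t) ⇒ ln(m/m₀) = −(Q_out/(Q_in−Q_out)) ln(V/V₀).
m = m₀ (V₀/V)^(Q_out/(Q_in−Q_out)) = 71.7 × (5.54/10.418)^(1.4701) = 28.335 mol.
C = m/V = 28.335/10.418 = 2.7199 mol/m³.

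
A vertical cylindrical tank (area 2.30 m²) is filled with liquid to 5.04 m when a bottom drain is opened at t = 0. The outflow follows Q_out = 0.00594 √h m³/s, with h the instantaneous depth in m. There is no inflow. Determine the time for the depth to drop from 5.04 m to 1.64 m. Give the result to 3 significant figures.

A dh/dt = −Q_out = −0.00594 √h.
This is separable: 2 d(√h)/dt = −0.00594/A, so √h = √h₀ − (0.00594/(2A)) t.
t = 2A(√h₀ − √h)/0.00594 = 2·2.30·(√5.04 − √1.64)/0.00594
  = 4.6000 × (2.2450 − 1.2806) / 0.00594 = 746.82 s.

747 s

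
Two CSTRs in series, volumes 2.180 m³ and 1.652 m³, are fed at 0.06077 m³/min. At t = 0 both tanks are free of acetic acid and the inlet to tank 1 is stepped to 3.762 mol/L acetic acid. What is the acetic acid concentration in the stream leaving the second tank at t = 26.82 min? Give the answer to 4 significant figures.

0.7962 mol/L

Each tank obeys Vᵢ dCᵢ/dt = Q(Cᵢ₋₁ − Cᵢ), so τᵢ = Vᵢ/Q.
τ₁ = 2.180/0.06077 = 35.8730 min; τ₂ = 1.652/0.06077 = 27.1845 min.
Tank 1: C₁ = C_in(1 − e^(−t/τ₁)). Tank 2 (τ₁ ≠ τ₂): C₂ = C_in[1 − (τ₁ e^(−t/τ₁) − τ₂ e^(−t/τ₂))/(τ₁ − τ₂)].
At t = 26.82: e^(−t/τ₁) = 0.473483, e^(−t/τ₂) = 0.372845.
C₂ = 3.762·[1 − (35.8730·0.473483 − 27.1845·0.372845)/(8.68850)] = 3.762·0.211640 = 0.796188 mol/L.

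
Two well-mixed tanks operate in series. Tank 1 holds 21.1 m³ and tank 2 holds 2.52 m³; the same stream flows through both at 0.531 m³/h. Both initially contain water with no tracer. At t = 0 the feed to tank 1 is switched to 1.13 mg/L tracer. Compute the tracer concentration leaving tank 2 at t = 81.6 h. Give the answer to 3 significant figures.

0.965 mg/L

Species balance on tank i: dCᵢ/dt = (Cᵢ₋₁ − Cᵢ)/τᵢ with τᵢ = Vᵢ/Q.
τ₁ = 21.1/0.531 = 39.736 h; τ₂ = 2.52/0.531 = 4.7458 h.
Tank 1: C₁ = C_in(1 − e^(−t/τ₁)). Tank 2 (τ₁ ≠ τ₂): C₂ = C_in[1 − (τ₁ e^(−t/τ₁) − τ₂ e^(−t/τ₂))/(τ₁ − τ₂)].
At t = 81.6: e^(−t/τ₁) = 0.12828, e^(−t/τ₂) = 3.4089e-08.
C₂ = 1.13·[1 − (39.736·0.12828 − 4.7458·3.4089e-08)/(34.991)] = 1.13·0.85432 = 0.96538 mg/L.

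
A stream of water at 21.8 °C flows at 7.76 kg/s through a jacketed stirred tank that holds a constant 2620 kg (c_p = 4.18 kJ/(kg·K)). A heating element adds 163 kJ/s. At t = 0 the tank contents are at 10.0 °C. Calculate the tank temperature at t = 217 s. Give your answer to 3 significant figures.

M c_p dT/dt = ṁ c_p (T_in − T) + Q̇.
Rearrange: dT/dt = (T_ss − T)/τ with τ = M/ṁ = 337.63 s and T_ss = T_in + Q̇/(ṁ c_p) = 26.825 °C.
T approaches T_ss exponentially: T(t) = T_ss + (T₀ − T_ss) e^(−t/τ).
T(217) = 26.825 + (-16.825)·e^(−217/337.63) = 26.825 + (-16.825)·0.52586 = 17.977 °C.

18.0 °C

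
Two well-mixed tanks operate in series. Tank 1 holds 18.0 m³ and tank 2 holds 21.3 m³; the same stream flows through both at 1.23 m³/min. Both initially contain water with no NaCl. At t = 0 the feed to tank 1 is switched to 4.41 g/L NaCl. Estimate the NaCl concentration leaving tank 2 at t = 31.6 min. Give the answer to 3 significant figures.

Time constants: τᵢ = Vᵢ/Q for each well-mixed tank.
τ₁ = 18.0/1.23 = 14.634 min; τ₂ = 21.3/1.23 = 17.317 min.
Tank 1: C₁ = C_in(1 − e^(−t/τ₁)). Tank 2 (τ₁ ≠ τ₂): C₂ = C_in[1 − (τ₁ e^(−t/τ₁) − τ₂ e^(−t/τ₂))/(τ₁ − τ₂)].
At t = 31.6: e^(−t/τ₁) = 0.11540, e^(−t/τ₂) = 0.16125.
C₂ = 4.41·[1 − (14.634·0.11540 − 17.317·0.16125)/(-2.6829)] = 4.41·0.58866 = 2.5960 g/L.

2.60 g/L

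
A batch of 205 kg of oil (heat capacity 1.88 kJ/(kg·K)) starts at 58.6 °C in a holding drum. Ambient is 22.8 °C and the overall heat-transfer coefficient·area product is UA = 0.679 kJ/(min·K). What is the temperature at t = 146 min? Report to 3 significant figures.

First-law balance (no shaft work): M c_p dT/dt = −UA(T − T_amb).
dT/dt = (T_ss − T)/τ with T_ss = T_amb = 22.800 °C, τ = M c_p/UA = 205·1.88/0.679 = 567.60 min.
T approaches T_ss exponentially: T(t) = T_ss + (T₀ − T_ss) e^(−t/τ).
T(146) = 22.800 + (35.800)·0.77320 = 50.480 °C.

50.5 °C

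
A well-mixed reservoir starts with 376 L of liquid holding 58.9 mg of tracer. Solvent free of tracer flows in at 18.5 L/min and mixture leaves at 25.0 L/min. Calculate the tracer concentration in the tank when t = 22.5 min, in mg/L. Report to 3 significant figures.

0.0386 mg/L

Let m(t) be the amount of tracer. Volume: V(t) = V₀ + (Q_in − Q_out) t = 376 − 6.5000 t; V(22.5) = 229.75 L.
No tracer enters, so dm/dt = −Q_out · (m/V).
Separate: dm/m = −Q_out dt/V(t) ⇒ ln(m/m₀) = −(Q_out/(Q_in−Q_out)) ln(V/V₀).
m = m₀ (V₀/V)^(Q_out/(Q_in−Q_out)) = 58.9 × (376/229.75)^(-3.8462) = 8.8572 mg.
C = m/V = 8.8572/229.75 = 0.038552 mg/L.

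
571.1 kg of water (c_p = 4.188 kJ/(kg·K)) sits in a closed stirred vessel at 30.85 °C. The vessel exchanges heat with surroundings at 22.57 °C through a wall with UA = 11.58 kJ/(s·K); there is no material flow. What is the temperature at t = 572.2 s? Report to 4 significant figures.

23.09 °C

Energy balance: M c_p dT/dt = −UA(T − T_amb).
dT/dt = (T_ss − T)/τ with T_ss = T_amb = 22.5700 °C, τ = M c_p/UA = 571.1·4.188/11.58 = 206.543 s.
Integrating: T(t) = T_ss + (T₀ − T_ss) e^(−t/τ).
T(572.2) = 22.5700 + (8.28000)·0.0626389 = 23.0887 °C.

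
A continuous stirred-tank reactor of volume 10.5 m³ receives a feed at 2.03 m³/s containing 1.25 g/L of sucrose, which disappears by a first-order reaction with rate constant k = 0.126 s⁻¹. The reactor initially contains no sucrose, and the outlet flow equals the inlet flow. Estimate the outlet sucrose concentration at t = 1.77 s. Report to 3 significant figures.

0.327 g/L

Accumulation = in − out − consumed: V dC/dt = Q C_in − Q C − k V C.
dC/dt = (Q/V) C_in − (Q/V + k) C; effective rate a = Q/V + k = 0.19333 + 0.126 = 0.31933 s⁻¹.
C_ss = Q C_in/(Q + kV) = 0.75678 g/L; C(t) = C_ss + (C₀ − C_ss) e^(−a t).
C(1.77) = 0.75678 + (-0.75678)·e^(−0.31933·1.77) = 0.75678 + (-0.75678)·0.56824 = 0.32675 g/L.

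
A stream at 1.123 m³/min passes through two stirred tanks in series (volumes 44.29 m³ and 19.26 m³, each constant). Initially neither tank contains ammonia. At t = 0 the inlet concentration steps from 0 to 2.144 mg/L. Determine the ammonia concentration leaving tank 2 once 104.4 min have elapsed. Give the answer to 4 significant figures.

1.879 mg/L

Time constants: τᵢ = Vᵢ/Q for each well-mixed tank.
τ₁ = 44.29/1.123 = 39.4390 min; τ₂ = 19.26/1.123 = 17.1505 min.
Solving the cascade with C₁(0)=C₂(0)=0 gives C₂(t) = C_in[1 − (τ₁ e^(−t/τ₁) − τ₂ e^(−t/τ₂))/(τ₁ − τ₂)].
At t = 104.4: e^(−t/τ₁) = 0.0708546, e^(−t/τ₂) = 0.00227156.
C₂ = 2.144·[1 − (39.4390·0.0708546 − 17.1505·0.00227156)/(22.2885)] = 2.144·0.876372 = 1.87894 mg/L.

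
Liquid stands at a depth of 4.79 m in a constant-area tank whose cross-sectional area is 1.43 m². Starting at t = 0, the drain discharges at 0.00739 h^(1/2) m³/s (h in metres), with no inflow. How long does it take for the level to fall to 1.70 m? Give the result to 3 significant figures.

A dh/dt = −Q_out = −0.00739 √h.
∫ h^(−1/2) dh = −(0.00739/A) ∫ dt, giving 2√h = 2√h₀ − (0.00739/A) t.
t = 2A(√h₀ − √h)/0.00739 = 2·1.43·(√4.79 − √1.70)/0.00739
  = 2.8600 × (2.1886 − 1.3038) / 0.00739 = 342.41 s.

342 s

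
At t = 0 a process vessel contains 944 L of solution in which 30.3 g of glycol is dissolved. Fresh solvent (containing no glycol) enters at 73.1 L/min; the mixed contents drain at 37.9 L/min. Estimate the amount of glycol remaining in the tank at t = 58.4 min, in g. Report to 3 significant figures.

8.73 g

Let m(t) be the amount of glycol. Volume: V(t) = V₀ + (Q_in − Q_out) t = 944 + 35.200 t; V(58.4) = 2999.7 L.
No glycol enters, so dm/dt = −Q_out · (m/V).
Separate: dm/m = −Q_out dt/V(t) ⇒ ln(m/m₀) = −(Q_out/(Q_in−Q_out)) ln(V/V₀).
m = m₀ (V₀/V)^(Q_out/(Q_in−Q_out)) = 30.3 × (944/2999.7)^(1.0767) = 8.7262 g.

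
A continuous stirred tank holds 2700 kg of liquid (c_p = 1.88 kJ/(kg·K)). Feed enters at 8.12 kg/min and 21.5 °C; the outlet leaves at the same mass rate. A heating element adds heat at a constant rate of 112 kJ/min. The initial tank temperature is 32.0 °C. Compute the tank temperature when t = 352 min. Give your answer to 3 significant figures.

M c_p dT/dt = ṁ c_p (T_in − T) + Q̇.
τ = M/ṁ = 332.51 min; T_ss = T_in + Q̇/(ṁ c_p) = 21.5 + 112/(8.12·1.88) = 28.837 °C.
This is linear first-order; T(t) = T_ss + (T₀ − T_ss) e^(−t/τ).
T(352) = 28.837 + (3.1632)·e^(−352/332.51) = 28.837 + (3.1632)·0.34694 = 29.934 °C.

29.9 °C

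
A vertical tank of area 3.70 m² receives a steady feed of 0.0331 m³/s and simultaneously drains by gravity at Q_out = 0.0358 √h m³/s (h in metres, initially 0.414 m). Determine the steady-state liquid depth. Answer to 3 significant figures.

Unsteady balance on liquid volume: A dh/dt = Q_in − 0.0358 √h. At steady state dh/dt = 0:
Q_in = 0.0358 √h_ss ⇒ √h_ss = 0.0331/0.0358 = 0.92458.
h_ss = 0.92458² = 0.85485 m. (Since h₀ = 0.414 m < h_ss, the level will rise toward this value.)

0.855 m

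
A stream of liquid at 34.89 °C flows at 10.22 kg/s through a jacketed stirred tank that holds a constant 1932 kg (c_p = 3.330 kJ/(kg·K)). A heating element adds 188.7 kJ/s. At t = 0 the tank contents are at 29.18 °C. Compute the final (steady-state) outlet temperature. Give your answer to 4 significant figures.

M c_p dT/dt = ṁ c_p (T_in − T) + Q̇.
At steady state dT/dt = 0 ⇒ T_ss = T_in + Q̇/(ṁ c_p) = 34.89 + 188.7/(10.22·3.330) = 40.4347 °C.

40.43 °C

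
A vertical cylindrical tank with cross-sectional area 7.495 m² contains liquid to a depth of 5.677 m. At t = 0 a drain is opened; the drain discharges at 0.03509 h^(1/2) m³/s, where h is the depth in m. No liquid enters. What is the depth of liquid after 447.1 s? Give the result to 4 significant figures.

1.785 m

Unsteady balance on liquid volume: A dh/dt = −0.03509 √h.
Separate and integrate: 2(√h − √h₀) = −(0.03509/A) t.
√h = √5.677 − 0.03509·447.1/(2·7.495) = 2.38265 − 1.04661 = 1.33603.
h = 1.33603² = 1.78498 m.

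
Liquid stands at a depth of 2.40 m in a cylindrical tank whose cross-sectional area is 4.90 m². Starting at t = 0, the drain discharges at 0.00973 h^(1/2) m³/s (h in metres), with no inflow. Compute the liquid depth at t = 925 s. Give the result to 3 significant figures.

0.398 m

A dh/dt = −Q_out = −0.00973 √h.
∫ h^(−1/2) dh = −(0.00973/A) ∫ dt, giving 2√h = 2√h₀ − (0.00973/A) t.
√h = √2.40 − 0.00973·925/(2·4.90) = 1.5492 − 0.91839 = 0.63080.
h = 0.63080² = 0.39791 m.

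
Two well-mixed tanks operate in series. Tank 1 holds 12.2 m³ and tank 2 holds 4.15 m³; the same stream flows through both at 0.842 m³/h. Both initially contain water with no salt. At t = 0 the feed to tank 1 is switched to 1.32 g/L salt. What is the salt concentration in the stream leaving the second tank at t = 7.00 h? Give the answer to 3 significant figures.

0.250 g/L

Species balance on tank i: dCᵢ/dt = (Cᵢ₋₁ − Cᵢ)/τᵢ with τᵢ = Vᵢ/Q.
τ₁ = 12.2/0.842 = 14.489 h; τ₂ = 4.15/0.842 = 4.9287 h.
Tank 1: C₁ = C_in(1 − e^(−t/τ₁)). Tank 2 (τ₁ ≠ τ₂): C₂ = C_in[1 − (τ₁ e^(−t/τ₁) − τ₂ e^(−t/τ₂))/(τ₁ − τ₂)].
At t = 7.00: e^(−t/τ₁) = 0.61686, e^(−t/τ₂) = 0.24166.
C₂ = 1.32·[1 − (14.489·0.61686 − 4.9287·0.24166)/(9.5606)] = 1.32·0.18971 = 0.25042 g/L.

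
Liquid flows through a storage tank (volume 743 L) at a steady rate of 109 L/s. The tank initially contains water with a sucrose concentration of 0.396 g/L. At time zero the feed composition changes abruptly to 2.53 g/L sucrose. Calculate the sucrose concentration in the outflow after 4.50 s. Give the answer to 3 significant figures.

1.43 g/L

Unsteady species balance (constant V, well mixed): V dC/dt = Q(C_in − C).
So dC/dt = (C_in − C)/τ with τ = V/Q = 743/109 = 6.8165 s.
C approaches C_in exponentially: C(t) = C_in + (C₀ − C_in) e^(−t/τ).
C(4.50) = 2.53 + (0.396 − 2.53)·e^(−4.50/6.8165) = 2.53 + (-2.1340)·0.51677 = 1.4272 g/L.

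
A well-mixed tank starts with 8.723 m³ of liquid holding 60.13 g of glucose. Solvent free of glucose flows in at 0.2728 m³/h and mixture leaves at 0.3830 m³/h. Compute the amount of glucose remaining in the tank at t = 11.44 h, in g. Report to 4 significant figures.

34.95 g

Let m(t) be the amount of glucose. Volume: V(t) = V₀ + (Q_in − Q_out) t = 8.723 − 0.110200 t; V(11.44) = 7.46231 m³.
No glucose enters, so dm/dt = −Q_out · (m/V).
Separate: dm/m = −Q_out dt/V(t) ⇒ ln(m/m₀) = −(Q_out/(Q_in−Q_out)) ln(V/V₀).
m = m₀ (V₀/V)^(Q_out/(Q_in−Q_out)) = 60.13 × (8.723/7.46231)^(-3.47550) = 34.9525 g.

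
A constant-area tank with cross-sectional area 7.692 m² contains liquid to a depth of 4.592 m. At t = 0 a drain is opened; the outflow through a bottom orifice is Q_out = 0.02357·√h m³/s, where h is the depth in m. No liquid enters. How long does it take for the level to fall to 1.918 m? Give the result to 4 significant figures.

With no inflow, A dh/dt = −0.02357 √h.
This is separable: 2 d(√h)/dt = −0.02357/A, so √h = √h₀ − (0.02357/(2A)) t.
t = 2A(√h₀ − √h)/0.02357 = 2·7.692·(√4.592 − √1.918)/0.02357
  = 15.3840 × (2.14290 − 1.38492) / 0.02357 = 494.727 s.

494.7 s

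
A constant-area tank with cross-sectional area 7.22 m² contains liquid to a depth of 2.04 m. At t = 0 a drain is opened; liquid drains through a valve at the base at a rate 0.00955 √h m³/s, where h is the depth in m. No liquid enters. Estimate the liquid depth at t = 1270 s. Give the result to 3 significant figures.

Mass balance (ρ constant): A dh/dt = −0.00955 √h.
∫ h^(−1/2) dh = −(0.00955/A) ∫ dt, giving 2√h = 2√h₀ − (0.00955/A) t.
√h = √2.04 − 0.00955·1270/(2·7.22) = 1.4283 − 0.83992 = 0.58836.
h = 0.58836² = 0.34617 m.

0.346 m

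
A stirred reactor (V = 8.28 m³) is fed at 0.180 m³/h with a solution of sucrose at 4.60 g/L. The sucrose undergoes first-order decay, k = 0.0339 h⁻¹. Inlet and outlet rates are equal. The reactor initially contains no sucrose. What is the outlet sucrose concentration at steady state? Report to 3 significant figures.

1.80 g/L

V dC/dt = Q(C_in − C) − k V C.
At steady state: 0 = Q C_in − (Q + kV) C_ss, so C_ss = Q C_in/(Q + kV).
C_ss = 0.180·4.60/(0.180 + 0.0339·8.28) = 0.82800/0.46069 = 1.7973 g/L.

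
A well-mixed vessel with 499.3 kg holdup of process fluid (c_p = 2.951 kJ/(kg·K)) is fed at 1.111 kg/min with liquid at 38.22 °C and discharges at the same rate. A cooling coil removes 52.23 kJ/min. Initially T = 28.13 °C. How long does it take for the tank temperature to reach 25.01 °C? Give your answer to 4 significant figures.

343.3 min

M c_p dT/dt = ṁ c_p (T_in − T) − Q̇.
τ = M/ṁ = 449.415 min; T_ss = T_in − Q̇/(ṁ c_p) = 22.2892 °C.
T(t) = T_ss + (T₀ − T_ss) e^(−t/τ). Set T = 25.01:
e^(−t/τ) = (25.01 − 22.2892)/(28.13 − 22.2892) = 0.465824
t = −449.415 · ln(0.465824) = 343.330 min.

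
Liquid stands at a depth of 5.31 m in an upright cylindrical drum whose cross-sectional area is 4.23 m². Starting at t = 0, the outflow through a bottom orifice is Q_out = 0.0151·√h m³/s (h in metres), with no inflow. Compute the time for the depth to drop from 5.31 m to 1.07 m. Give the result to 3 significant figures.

712 s

A dh/dt = −Q_out = −0.0151 √h.
∫ h^(−1/2) dh = −(0.0151/A) ∫ dt, giving 2√h = 2√h₀ − (0.0151/A) t.
t = 2A(√h₀ − √h)/0.0151 = 2·4.23·(√5.31 − √1.07)/0.0151
  = 8.4600 × (2.3043 − 1.0344) / 0.0151 = 711.50 s.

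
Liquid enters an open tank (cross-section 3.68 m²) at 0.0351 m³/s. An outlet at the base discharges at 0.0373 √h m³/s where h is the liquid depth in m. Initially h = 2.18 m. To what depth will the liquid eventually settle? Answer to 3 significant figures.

Mass balance (ρ constant): A dh/dt = Q_in − 0.0373 √h. At steady state dh/dt = 0:
Q_in = 0.0373 √h_ss ⇒ √h_ss = 0.0351/0.0373 = 0.94102.
h_ss = 0.94102² = 0.88552 m. (Since h₀ = 2.18 m > h_ss, the level will fall toward this value.)

0.886 m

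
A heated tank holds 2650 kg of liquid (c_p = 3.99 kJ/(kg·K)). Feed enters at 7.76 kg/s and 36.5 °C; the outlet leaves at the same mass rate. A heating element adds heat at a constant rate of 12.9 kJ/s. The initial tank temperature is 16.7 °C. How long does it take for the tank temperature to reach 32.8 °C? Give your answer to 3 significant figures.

Heat balance on the well-mixed liquid: M c_p dT/dt = ṁ c_p (T_in − T) + 12.9.
τ = M/ṁ = 341.49 s; T_ss = T_in + Q̇/(ṁ c_p) = 36.917 °C.
T(t) = T_ss + (T₀ − T_ss) e^(−t/τ). Set T = 32.8:
e^(−t/τ) = (32.8 − 36.917)/(16.7 − 36.917) = 0.20363
t = −341.49 · ln(0.20363) = 543.48 s.

543 s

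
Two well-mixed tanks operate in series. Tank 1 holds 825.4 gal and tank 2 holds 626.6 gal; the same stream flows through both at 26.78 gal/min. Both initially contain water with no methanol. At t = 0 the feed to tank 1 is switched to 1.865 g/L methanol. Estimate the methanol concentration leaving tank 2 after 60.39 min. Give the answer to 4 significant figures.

1.219 g/L

Species balance on tank i: dCᵢ/dt = (Cᵢ₋₁ − Cᵢ)/τᵢ with τᵢ = Vᵢ/Q.
τ₁ = 825.4/26.78 = 30.8215 min; τ₂ = 626.6/26.78 = 23.3981 min.
Tank 1: C₁ = C_in(1 − e^(−t/τ₁)). Tank 2 (τ₁ ≠ τ₂): C₂ = C_in[1 − (τ₁ e^(−t/τ₁) − τ₂ e^(−t/τ₂))/(τ₁ − τ₂)].
At t = 60.39: e^(−t/τ₁) = 0.140951, e^(−t/τ₂) = 0.0756995.
C₂ = 1.865·[1 − (30.8215·0.140951 − 23.3981·0.0756995)/(7.42345)] = 1.865·0.653384 = 1.21856 g/L.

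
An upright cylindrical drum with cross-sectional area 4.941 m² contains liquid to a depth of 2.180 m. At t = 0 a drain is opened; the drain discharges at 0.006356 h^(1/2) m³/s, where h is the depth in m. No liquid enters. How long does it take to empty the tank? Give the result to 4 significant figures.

Volume balance on the tank: A dh/dt = −0.006356 √h.
Separate and integrate: 2(√h − √h₀) = −(0.006356/A) t.
Tank is empty when √h = 0: t_empty = 2A√h₀/0.006356.
t_empty = 2·4.941·√2.180/0.006356 = 9.88200·1.47648/0.006356 = 2295.56 s.

2296 s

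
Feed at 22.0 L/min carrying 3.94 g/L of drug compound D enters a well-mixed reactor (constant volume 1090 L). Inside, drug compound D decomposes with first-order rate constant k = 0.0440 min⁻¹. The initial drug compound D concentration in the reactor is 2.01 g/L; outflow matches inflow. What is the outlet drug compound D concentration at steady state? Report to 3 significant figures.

V dC/dt = Q(C_in − C) − k V C.
Steady state (dC/dt = 0): C_ss = Q C_in/(Q + kV) = C_in/(1 + kV/Q).
C_ss = 22.0·3.94/(22.0 + 0.0440·1090) = 86.680/69.960 = 1.2390 g/L.

1.24 g/L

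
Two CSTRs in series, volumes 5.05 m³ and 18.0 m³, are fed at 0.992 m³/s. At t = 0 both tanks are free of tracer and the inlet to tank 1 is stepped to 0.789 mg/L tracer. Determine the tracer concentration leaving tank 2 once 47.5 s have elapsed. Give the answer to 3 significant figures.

0.709 mg/L

Species balance on tank i: dCᵢ/dt = (Cᵢ₋₁ − Cᵢ)/τᵢ with τᵢ = Vᵢ/Q.
τ₁ = 5.05/0.992 = 5.0907 s; τ₂ = 18.0/0.992 = 18.145 s.
Solving the cascade with C₁(0)=C₂(0)=0 gives C₂(t) = C_in[1 − (τ₁ e^(−t/τ₁) − τ₂ e^(−t/τ₂))/(τ₁ − τ₂)].
At t = 47.5: e^(−t/τ₁) = 8.8661e-05, e^(−t/τ₂) = 0.072965.
C₂ = 0.789·[1 − (5.0907·8.8661e-05 − 18.145·0.072965)/(-13.054)] = 0.789·0.89862 = 0.70901 mg/L.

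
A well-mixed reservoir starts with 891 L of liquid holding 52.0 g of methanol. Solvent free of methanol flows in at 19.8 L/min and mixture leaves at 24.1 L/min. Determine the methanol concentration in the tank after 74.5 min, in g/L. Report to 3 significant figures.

0.00750 g/L

Let m(t) be the amount of methanol. Volume: V(t) = V₀ + (Q_in − Q_out) t = 891 − 4.3000 t; V(74.5) = 570.65 L.
No methanol enters, so dm/dt = −Q_out · (m/V).
Separate: dm/m = −Q_out dt/V(t) ⇒ ln(m/m₀) = −(Q_out/(Q_in−Q_out)) ln(V/V₀).
m = m₀ (V₀/V)^(Q_out/(Q_in−Q_out)) = 52.0 × (891/570.65)^(-5.6047) = 4.2802 g.
C = m/V = 4.2802/570.65 = 0.0075005 g/L.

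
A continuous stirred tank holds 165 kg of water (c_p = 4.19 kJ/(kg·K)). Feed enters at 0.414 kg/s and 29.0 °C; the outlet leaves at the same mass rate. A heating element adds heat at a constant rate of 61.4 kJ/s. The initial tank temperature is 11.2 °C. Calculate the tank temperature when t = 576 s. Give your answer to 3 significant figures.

Heat balance on the well-mixed liquid: M c_p dT/dt = ṁ c_p (T_in − T) + 61.4.
Rearrange: dT/dt = (T_ss − T)/τ with τ = M/ṁ = 398.55 s and T_ss = T_in + Q̇/(ṁ c_p) = 64.396 °C.
Solution: T(t) = T_ss + (T₀ − T_ss) e^(−t/τ).
T(576) = 64.396 + (-53.196)·e^(−576/398.55) = 64.396 + (-53.196)·0.23569 = 51.858 °C.

51.9 °C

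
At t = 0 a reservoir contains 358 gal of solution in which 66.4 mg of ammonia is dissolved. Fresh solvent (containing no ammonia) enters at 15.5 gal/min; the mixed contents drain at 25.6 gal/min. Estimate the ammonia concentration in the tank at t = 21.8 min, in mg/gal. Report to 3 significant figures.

Total volume: dV/dt = Q_in − Q_out = -10.100 gal/min, so V(t) = 358 − 10.100 t and V(21.8) = 137.82 gal.
No ammonia enters, so dm/dt = −Q_out · (m/V).
dm/m = −Q_out dt/(V₀ − 10.100 t); integrating gives ln(m/m₀) = −(Q_out/(Q_in−Q_out)) ln(V/V₀).
m = m₀ (V₀/V)^(Q_out/(Q_in−Q_out)) = 66.4 × (358/137.82)^(-2.5347) = 5.9071 mg.
C = m/V = 5.9071/137.82 = 0.042861 mg/gal.

0.0429 mg/gal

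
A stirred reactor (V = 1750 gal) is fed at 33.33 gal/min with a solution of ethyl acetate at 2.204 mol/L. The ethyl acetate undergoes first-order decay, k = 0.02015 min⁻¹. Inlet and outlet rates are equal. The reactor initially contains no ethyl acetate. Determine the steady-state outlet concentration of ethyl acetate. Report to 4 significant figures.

Species balance: V dC/dt = Q C_in − Q C − k V C.
Steady state (dC/dt = 0): C_ss = Q C_in/(Q + kV) = C_in/(1 + kV/Q).
C_ss = 33.33·2.204/(33.33 + 0.02015·1750) = 73.4593/68.5925 = 1.07095 mol/L.

1.071 mol/L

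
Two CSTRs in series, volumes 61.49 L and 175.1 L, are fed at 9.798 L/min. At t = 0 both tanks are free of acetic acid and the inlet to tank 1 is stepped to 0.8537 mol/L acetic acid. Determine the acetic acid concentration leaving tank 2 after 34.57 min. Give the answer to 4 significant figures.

0.6654 mol/L

Time constants: τᵢ = Vᵢ/Q for each well-mixed tank.
τ₁ = 61.49/9.798 = 6.27577 min; τ₂ = 175.1/9.798 = 17.8710 min.
Tank 1: C₁ = C_in(1 − e^(−t/τ₁)). Tank 2 (τ₁ ≠ τ₂): C₂ = C_in[1 − (τ₁ e^(−t/τ₁) − τ₂ e^(−t/τ₂))/(τ₁ − τ₂)].
At t = 34.57: e^(−t/τ₁) = 0.00405223, e^(−t/τ₂) = 0.144508.
C₂ = 0.8537·[1 − (6.27577·0.00405223 − 17.8710·0.144508)/(-11.5952)] = 0.8537·0.779472 = 0.665435 mol/L.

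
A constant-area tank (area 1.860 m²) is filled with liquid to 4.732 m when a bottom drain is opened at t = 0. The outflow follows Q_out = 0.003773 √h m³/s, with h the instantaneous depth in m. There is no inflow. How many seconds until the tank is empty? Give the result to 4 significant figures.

A dh/dt = −Q_out = −0.003773 √h.
Separate and integrate: 2(√h − √h₀) = −(0.003773/A) t.
Tank is empty when √h = 0: t_empty = 2A√h₀/0.003773.
t_empty = 2·1.860·√4.732/0.003773 = 3.72000·2.17532/0.003773 = 2144.76 s.

2145 s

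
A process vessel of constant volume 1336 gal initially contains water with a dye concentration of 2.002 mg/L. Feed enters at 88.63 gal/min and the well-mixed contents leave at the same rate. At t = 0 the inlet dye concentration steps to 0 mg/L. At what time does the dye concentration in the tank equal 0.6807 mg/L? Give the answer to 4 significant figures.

16.26 min

Species balance: V dC/dt = Q(C_in − C) ⇒ τ = V/Q = 15.0739 min.
C(t) = C_in + (C₀ − C_in) e^(−t/τ). Set C = 0.6807 and solve for t:
e^(−t/τ) = (C − C_in)/(C₀ − C_in) = (0.6807 − 0)/(2.002 − 0) = 0.340010
t = −τ ln(…) = 15.0739 × 1.07878 = 16.2614 min.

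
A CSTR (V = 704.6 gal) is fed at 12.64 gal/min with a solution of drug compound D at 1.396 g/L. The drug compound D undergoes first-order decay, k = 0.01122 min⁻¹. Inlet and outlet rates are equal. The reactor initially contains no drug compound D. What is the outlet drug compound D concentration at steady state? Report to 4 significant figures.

0.8588 g/L

V dC/dt = Q(C_in − C) − k V C.
Steady state (dC/dt = 0): C_ss = Q C_in/(Q + kV) = C_in/(1 + kV/Q).
C_ss = 12.64·1.396/(12.64 + 0.01122·704.6) = 17.6454/20.5456 = 0.858842 g/L.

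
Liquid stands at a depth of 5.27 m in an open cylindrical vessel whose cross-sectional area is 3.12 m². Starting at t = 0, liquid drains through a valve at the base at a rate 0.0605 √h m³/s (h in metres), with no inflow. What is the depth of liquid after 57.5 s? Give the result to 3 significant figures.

Accumulation of liquid (constant cross-section A): A dh/dt = −0.0605 √h.
This is separable: 2 d(√h)/dt = −0.0605/A, so √h = √h₀ − (0.0605/(2A)) t.
√h = √5.27 − 0.0605·57.5/(2·3.12) = 2.2956 − 0.55749 = 1.7382.
h = 1.7382² = 3.0212 m.

3.02 m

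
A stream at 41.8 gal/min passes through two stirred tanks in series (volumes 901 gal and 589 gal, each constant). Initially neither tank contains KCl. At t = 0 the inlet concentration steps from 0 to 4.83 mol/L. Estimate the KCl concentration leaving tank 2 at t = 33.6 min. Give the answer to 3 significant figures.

2.74 mol/L

Each tank obeys Vᵢ dCᵢ/dt = Q(Cᵢ₋₁ − Cᵢ), so τᵢ = Vᵢ/Q.
τ₁ = 901/41.8 = 21.555 min; τ₂ = 589/41.8 = 14.091 min.
Tank 1: C₁ = C_in(1 − e^(−t/τ₁)). Tank 2 (τ₁ ≠ τ₂): C₂ = C_in[1 − (τ₁ e^(−t/τ₁) − τ₂ e^(−t/τ₂))/(τ₁ − τ₂)].
At t = 33.6: e^(−t/τ₁) = 0.21039, e^(−t/τ₂) = 0.092134.
C₂ = 4.83·[1 − (21.555·0.21039 − 14.091·0.092134)/(7.4641)] = 4.83·0.56637 = 2.7356 mol/L.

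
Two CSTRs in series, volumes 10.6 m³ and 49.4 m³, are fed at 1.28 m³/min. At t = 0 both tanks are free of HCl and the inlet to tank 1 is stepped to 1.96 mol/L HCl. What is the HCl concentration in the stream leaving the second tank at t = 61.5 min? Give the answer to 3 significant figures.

Each tank obeys Vᵢ dCᵢ/dt = Q(Cᵢ₋₁ − Cᵢ), so τᵢ = Vᵢ/Q.
τ₁ = 10.6/1.28 = 8.2812 min; τ₂ = 49.4/1.28 = 38.594 min.
Tank 1: C₁ = C_in(1 − e^(−t/τ₁)). Tank 2 (τ₁ ≠ τ₂): C₂ = C_in[1 − (τ₁ e^(−t/τ₁) − τ₂ e^(−t/τ₂))/(τ₁ − τ₂)].
At t = 61.5: e^(−t/τ₁) = 0.00059532, e^(−t/τ₂) = 0.20321.
C₂ = 1.96·[1 − (8.2812·0.00059532 − 38.594·0.20321)/(-30.312)] = 1.96·0.74144 = 1.4532 mol/L.

1.45 mol/L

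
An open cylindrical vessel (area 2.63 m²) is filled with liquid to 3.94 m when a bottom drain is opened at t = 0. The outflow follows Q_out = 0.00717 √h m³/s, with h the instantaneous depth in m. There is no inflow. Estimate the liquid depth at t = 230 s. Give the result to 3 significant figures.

2.79 m

With no inflow, A dh/dt = −0.00717 √h.
This is separable: 2 d(√h)/dt = −0.00717/A, so √h = √h₀ − (0.00717/(2A)) t.
√h = √3.94 − 0.00717·230/(2·2.63) = 1.9849 − 0.31352 = 1.6714.
h = 1.6714² = 2.7937 m.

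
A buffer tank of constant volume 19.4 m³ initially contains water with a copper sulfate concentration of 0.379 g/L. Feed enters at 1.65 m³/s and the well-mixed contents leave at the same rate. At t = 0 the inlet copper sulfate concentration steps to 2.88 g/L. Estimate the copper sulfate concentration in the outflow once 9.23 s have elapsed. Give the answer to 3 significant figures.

Unsteady species balance (constant V, well mixed): V dC/dt = Q(C_in − C).
So dC/dt = (C_in − C)/τ with τ = V/Q = 19.4/1.65 = 11.758 s.
C approaches C_in exponentially: C(t) = C_in + (C₀ − C_in) e^(−t/τ).
C(9.23) = 2.88 + (0.379 − 2.88)·e^(−9.23/11.758) = 2.88 + (-2.5010)·0.45611 = 1.7393 g/L.

1.74 g/L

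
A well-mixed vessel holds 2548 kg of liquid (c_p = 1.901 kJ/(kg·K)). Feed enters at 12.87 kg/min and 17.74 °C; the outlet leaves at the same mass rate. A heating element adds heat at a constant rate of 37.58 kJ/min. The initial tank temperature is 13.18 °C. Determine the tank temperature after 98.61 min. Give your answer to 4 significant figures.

15.57 °C

M c_p dT/dt = ṁ c_p (T_in − T) + Q̇.
τ = M/ṁ = 197.980 min; T_ss = T_in + Q̇/(ṁ c_p) = 17.74 + 37.58/(12.87·1.901) = 19.2760 °C.
Integrating: T(t) = T_ss + (T₀ − T_ss) e^(−t/τ).
T(98.61) = 19.2760 + (-6.09602)·e^(−98.61/197.980) = 19.2760 + (-6.09602)·0.607696 = 15.5715 °C.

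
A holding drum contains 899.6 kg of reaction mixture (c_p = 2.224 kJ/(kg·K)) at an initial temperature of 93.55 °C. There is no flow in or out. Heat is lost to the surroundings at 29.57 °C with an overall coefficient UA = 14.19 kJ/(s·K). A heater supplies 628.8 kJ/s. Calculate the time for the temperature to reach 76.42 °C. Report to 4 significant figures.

M c_p dT/dt = −UA(T − T_amb) + Q̇.
τ = M c_p/UA = 140.994 s; T_ss = T_amb + Q̇/UA = 29.57 + 628.8/14.19 = 73.8829 °C.
T(t) = T_ss + (T₀ − T_ss)e^(−t/τ); set T = 76.42:
t = −τ ln[(T − T_ss)/(T₀ − T_ss)] = −140.994 · ln(0.129002) = 288.746 s.

288.7 s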